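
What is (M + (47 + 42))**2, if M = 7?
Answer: 9216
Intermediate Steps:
(M + (47 + 42))**2 = (7 + (47 + 42))**2 = (7 + 89)**2 = 96**2 = 9216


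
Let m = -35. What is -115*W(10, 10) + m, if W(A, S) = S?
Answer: -1185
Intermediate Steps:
-115*W(10, 10) + m = -115*10 - 35 = -1150 - 35 = -1185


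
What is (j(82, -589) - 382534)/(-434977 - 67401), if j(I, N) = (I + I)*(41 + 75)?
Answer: 181755/251189 ≈ 0.72358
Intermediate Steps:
j(I, N) = 232*I (j(I, N) = (2*I)*116 = 232*I)
(j(82, -589) - 382534)/(-434977 - 67401) = (232*82 - 382534)/(-434977 - 67401) = (19024 - 382534)/(-502378) = -363510*(-1/502378) = 181755/251189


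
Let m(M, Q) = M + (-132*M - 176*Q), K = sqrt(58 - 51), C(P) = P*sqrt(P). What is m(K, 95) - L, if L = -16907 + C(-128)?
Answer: 187 - 131*sqrt(7) + 1024*I*sqrt(2) ≈ -159.59 + 1448.2*I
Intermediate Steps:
C(P) = P**(3/2)
K = sqrt(7) ≈ 2.6458
m(M, Q) = -176*Q - 131*M (m(M, Q) = M + (-176*Q - 132*M) = -176*Q - 131*M)
L = -16907 - 1024*I*sqrt(2) (L = -16907 + (-128)**(3/2) = -16907 - 1024*I*sqrt(2) ≈ -16907.0 - 1448.2*I)
m(K, 95) - L = (-176*95 - 131*sqrt(7)) - (-16907 - 1024*I*sqrt(2)) = (-16720 - 131*sqrt(7)) + (16907 + 1024*I*sqrt(2)) = 187 - 131*sqrt(7) + 1024*I*sqrt(2)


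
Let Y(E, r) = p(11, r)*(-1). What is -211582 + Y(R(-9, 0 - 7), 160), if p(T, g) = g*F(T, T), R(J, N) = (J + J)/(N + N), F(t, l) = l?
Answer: -213342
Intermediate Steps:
R(J, N) = J/N (R(J, N) = (2*J)/((2*N)) = (2*J)*(1/(2*N)) = J/N)
p(T, g) = T*g (p(T, g) = g*T = T*g)
Y(E, r) = -11*r (Y(E, r) = (11*r)*(-1) = -11*r)
-211582 + Y(R(-9, 0 - 7), 160) = -211582 - 11*160 = -211582 - 1760 = -213342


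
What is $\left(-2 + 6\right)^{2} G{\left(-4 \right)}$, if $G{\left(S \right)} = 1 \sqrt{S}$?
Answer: $32 i \approx 32.0 i$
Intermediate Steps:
$G{\left(S \right)} = \sqrt{S}$
$\left(-2 + 6\right)^{2} G{\left(-4 \right)} = \left(-2 + 6\right)^{2} \sqrt{-4} = 4^{2} \cdot 2 i = 16 \cdot 2 i = 32 i$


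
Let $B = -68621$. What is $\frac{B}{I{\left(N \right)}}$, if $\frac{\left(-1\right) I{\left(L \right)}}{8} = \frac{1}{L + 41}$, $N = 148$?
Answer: $\frac{12969369}{8} \approx 1.6212 \cdot 10^{6}$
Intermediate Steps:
$I{\left(L \right)} = - \frac{8}{41 + L}$ ($I{\left(L \right)} = - \frac{8}{L + 41} = - \frac{8}{41 + L}$)
$\frac{B}{I{\left(N \right)}} = - \frac{68621}{\left(-8\right) \frac{1}{41 + 148}} = - \frac{68621}{\left(-8\right) \frac{1}{189}} = - \frac{68621}{- \frac{8}{189}} = \left(-68621\right) \left(- \frac{189}{8}\right) = \frac{12969369}{8}$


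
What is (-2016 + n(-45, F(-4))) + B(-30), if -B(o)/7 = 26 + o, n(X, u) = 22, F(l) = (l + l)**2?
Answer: -1966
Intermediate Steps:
F(l) = 4*l**2 (F(l) = (2*l)**2 = 4*l**2)
B(o) = -182 - 7*o (B(o) = -7*(26 + o) = -182 - 7*o)
(-2016 + n(-45, F(-4))) + B(-30) = (-2016 + 22) + (-182 - 7*(-30)) = -1994 + (-182 + 210) = -1994 + 28 = -1966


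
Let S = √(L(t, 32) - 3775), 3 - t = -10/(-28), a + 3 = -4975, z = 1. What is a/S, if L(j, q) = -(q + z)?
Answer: 2489*I*√238/476 ≈ 80.669*I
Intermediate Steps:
a = -4978 (a = -3 - 4975 = -4978)
t = 37/14 (t = 3 - (-10)/(-28) = 3 - (-10)*(-1)/28 = 3 - 1*5/14 = 3 - 5/14 = 37/14 ≈ 2.6429)
L(j, q) = -1 - q (L(j, q) = -(q + 1) = -(1 + q) = -1 - q)
S = 4*I*√238 (S = √((-1 - 1*32) - 3775) = √((-1 - 32) - 3775) = √(-33 - 3775) = √(-3808) = 4*I*√238 ≈ 61.709*I)
a/S = -4978*(-I*√238/952) = -(-2489)*I*√238/476 = 2489*I*√238/476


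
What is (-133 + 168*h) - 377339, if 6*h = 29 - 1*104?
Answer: -379572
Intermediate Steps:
h = -25/2 (h = (29 - 1*104)/6 = (29 - 104)/6 = (⅙)*(-75) = -25/2 ≈ -12.500)
(-133 + 168*h) - 377339 = (-133 + 168*(-25/2)) - 377339 = (-133 - 2100) - 377339 = -2233 - 377339 = -379572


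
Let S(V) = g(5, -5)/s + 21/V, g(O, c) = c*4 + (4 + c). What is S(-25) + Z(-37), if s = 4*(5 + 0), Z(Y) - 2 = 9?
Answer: 911/100 ≈ 9.1100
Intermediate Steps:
Z(Y) = 11 (Z(Y) = 2 + 9 = 11)
g(O, c) = 4 + 5*c (g(O, c) = 4*c + (4 + c) = 4 + 5*c)
s = 20 (s = 4*5 = 20)
S(V) = -21/20 + 21/V (S(V) = (4 + 5*(-5))/20 + 21/V = (4 - 25)*(1/20) + 21/V = -21*1/20 + 21/V = -21/20 + 21/V)
S(-25) + Z(-37) = (-21/20 + 21/(-25)) + 11 = (-21/20 + 21*(-1/25)) + 11 = (-21/20 - 21/25) + 11 = -189/100 + 11 = 911/100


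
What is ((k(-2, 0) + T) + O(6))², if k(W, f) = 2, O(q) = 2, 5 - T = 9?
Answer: 0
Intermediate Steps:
T = -4 (T = 5 - 1*9 = 5 - 9 = -4)
((k(-2, 0) + T) + O(6))² = ((2 - 4) + 2)² = (-2 + 2)² = 0² = 0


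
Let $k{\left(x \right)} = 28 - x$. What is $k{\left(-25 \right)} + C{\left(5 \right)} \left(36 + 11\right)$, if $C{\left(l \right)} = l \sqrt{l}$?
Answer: $53 + 235 \sqrt{5} \approx 578.48$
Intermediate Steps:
$C{\left(l \right)} = l^{\frac{3}{2}}$
$k{\left(-25 \right)} + C{\left(5 \right)} \left(36 + 11\right) = \left(28 - -25\right) + 5^{\frac{3}{2}} \left(36 + 11\right) = \left(28 + 25\right) + 5 \sqrt{5} \cdot 47 = 53 + 235 \sqrt{5}$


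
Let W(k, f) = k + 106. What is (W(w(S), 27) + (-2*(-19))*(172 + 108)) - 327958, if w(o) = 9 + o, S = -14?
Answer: -317217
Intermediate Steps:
W(k, f) = 106 + k
(W(w(S), 27) + (-2*(-19))*(172 + 108)) - 327958 = ((106 + (9 - 14)) + (-2*(-19))*(172 + 108)) - 327958 = ((106 - 5) + 38*280) - 327958 = (101 + 10640) - 327958 = 10741 - 327958 = -317217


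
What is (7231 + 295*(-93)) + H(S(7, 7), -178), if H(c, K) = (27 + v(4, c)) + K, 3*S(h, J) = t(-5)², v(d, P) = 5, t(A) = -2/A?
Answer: -20350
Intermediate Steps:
S(h, J) = 4/75 (S(h, J) = (-2/(-5))²/3 = (-2*(-⅕))²/3 = (⅖)²/3 = (⅓)*(4/25) = 4/75)
H(c, K) = 32 + K (H(c, K) = (27 + 5) + K = 32 + K)
(7231 + 295*(-93)) + H(S(7, 7), -178) = (7231 + 295*(-93)) + (32 - 178) = (7231 - 27435) - 146 = -20204 - 146 = -20350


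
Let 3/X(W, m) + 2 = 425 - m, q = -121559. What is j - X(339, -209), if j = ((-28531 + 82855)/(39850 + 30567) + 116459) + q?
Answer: -226933952883/44503544 ≈ -5099.2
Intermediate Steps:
X(W, m) = 3/(423 - m) (X(W, m) = 3/(-2 + (425 - m)) = 3/(423 - m))
j = -359072376/70417 (j = ((-28531 + 82855)/(39850 + 30567) + 116459) - 121559 = (54324/70417 + 116459) - 121559 = 8200747727/70417 - 121559 = -359072376/70417 ≈ -5099.2)
j - X(339, -209) = -359072376/70417 - (-3)/(-423 - 209) = -359072376/70417 - (-3)/(-632) = -359072376/70417 - (-3)*(-1)/632 = -359072376/70417 - 1*3/632 = -359072376/70417 - 3/632 = -226933952883/44503544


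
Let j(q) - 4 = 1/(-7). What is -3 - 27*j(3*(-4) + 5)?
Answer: -750/7 ≈ -107.14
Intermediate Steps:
j(q) = 27/7 (j(q) = 4 + 1/(-7) = 4 - ⅐ = 27/7)
-3 - 27*j(3*(-4) + 5) = -3 - 27*27/7 = -3 - 729/7 = -750/7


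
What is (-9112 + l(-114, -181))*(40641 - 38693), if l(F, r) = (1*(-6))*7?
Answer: -17831992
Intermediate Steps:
l(F, r) = -42 (l(F, r) = -6*7 = -42)
(-9112 + l(-114, -181))*(40641 - 38693) = (-9112 - 42)*(40641 - 38693) = -9154*1948 = -17831992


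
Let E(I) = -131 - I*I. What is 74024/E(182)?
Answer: -74024/33255 ≈ -2.2260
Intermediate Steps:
E(I) = -131 - I**2
74024/E(182) = 74024/(-131 - 1*182**2) = 74024/(-131 - 1*33124) = 74024/(-131 - 33124) = 74024/(-33255) = 74024*(-1/33255) = -74024/33255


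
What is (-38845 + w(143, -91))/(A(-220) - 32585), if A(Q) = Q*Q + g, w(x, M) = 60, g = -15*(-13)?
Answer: -7757/3202 ≈ -2.4225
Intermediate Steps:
g = 195
A(Q) = 195 + Q² (A(Q) = Q*Q + 195 = Q² + 195 = 195 + Q²)
(-38845 + w(143, -91))/(A(-220) - 32585) = (-38845 + 60)/((195 + (-220)²) - 32585) = -38785/((195 + 48400) - 32585) = -38785/(48595 - 32585) = -38785/16010 = -38785*1/16010 = -7757/3202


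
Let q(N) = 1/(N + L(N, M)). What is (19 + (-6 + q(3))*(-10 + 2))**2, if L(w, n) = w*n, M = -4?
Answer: 373321/81 ≈ 4608.9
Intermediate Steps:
L(w, n) = n*w
q(N) = -1/(3*N) (q(N) = 1/(N - 4*N) = 1/(-3*N) = -1/(3*N))
(19 + (-6 + q(3))*(-10 + 2))**2 = (19 + (-6 - 1/3/3)*(-10 + 2))**2 = (19 + (-6 - 1/3*1/3)*(-8))**2 = (19 + (-6 - 1/9)*(-8))**2 = (19 - 55/9*(-8))**2 = (19 + 440/9)**2 = (611/9)**2 = 373321/81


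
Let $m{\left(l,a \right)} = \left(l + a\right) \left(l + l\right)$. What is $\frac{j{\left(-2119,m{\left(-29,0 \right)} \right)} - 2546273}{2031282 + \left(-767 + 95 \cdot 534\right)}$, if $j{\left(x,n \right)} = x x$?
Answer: $\frac{1943888}{2081245} \approx 0.934$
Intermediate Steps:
$m{\left(l,a \right)} = 2 l \left(a + l\right)$ ($m{\left(l,a \right)} = \left(a + l\right) 2 l = 2 l \left(a + l\right)$)
$j{\left(x,n \right)} = x^{2}$
$\frac{j{\left(-2119,m{\left(-29,0 \right)} \right)} - 2546273}{2031282 + \left(-767 + 95 \cdot 534\right)} = \frac{\left(-2119\right)^{2} - 2546273}{2031282 + \left(-767 + 95 \cdot 534\right)} = \frac{4490161 - 2546273}{2031282 + \left(-767 + 50730\right)} = \frac{1943888}{2031282 + 49963} = \frac{1943888}{2081245}$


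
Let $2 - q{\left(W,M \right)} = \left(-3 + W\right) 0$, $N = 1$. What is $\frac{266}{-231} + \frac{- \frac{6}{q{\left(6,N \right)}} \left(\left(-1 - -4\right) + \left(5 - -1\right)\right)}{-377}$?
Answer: $- \frac{13435}{12441} \approx -1.0799$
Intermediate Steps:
$q{\left(W,M \right)} = 2$ ($q{\left(W,M \right)} = 2 - \left(-3 + W\right) 0 = 2 - 0 = 2 + 0 = 2$)
$\frac{266}{-231} + \frac{- \frac{6}{q{\left(6,N \right)}} \left(\left(-1 - -4\right) + \left(5 - -1\right)\right)}{-377} = \frac{266}{-231} + \frac{- \frac{6}{2} \left(\left(-1 - -4\right) + \left(5 - -1\right)\right)}{-377} = 266 \left(- \frac{1}{231}\right) + \left(-6\right) \frac{1}{2} \left(\left(-1 + 4\right) + \left(5 + 1\right)\right) \left(- \frac{1}{377}\right) = - \frac{38}{33} + - 3 \left(3 + 6\right) \left(- \frac{1}{377}\right) = - \frac{38}{33} + \left(-3\right) 9 \left(- \frac{1}{377}\right) = - \frac{38}{33} - - \frac{27}{377} = - \frac{38}{33} + \frac{27}{377} = - \frac{13435}{12441}$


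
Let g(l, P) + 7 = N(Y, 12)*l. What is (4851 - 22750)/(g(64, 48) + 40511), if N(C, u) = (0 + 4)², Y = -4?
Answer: -17899/41528 ≈ -0.43101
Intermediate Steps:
N(C, u) = 16 (N(C, u) = 4² = 16)
g(l, P) = -7 + 16*l
(4851 - 22750)/(g(64, 48) + 40511) = (4851 - 22750)/((-7 + 16*64) + 40511) = -17899/((-7 + 1024) + 40511) = -17899/(1017 + 40511) = -17899/41528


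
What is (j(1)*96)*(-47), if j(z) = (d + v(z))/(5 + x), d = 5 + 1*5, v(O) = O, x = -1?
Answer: -12408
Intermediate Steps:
d = 10 (d = 5 + 5 = 10)
j(z) = 5/2 + z/4 (j(z) = (10 + z)/(5 - 1) = (10 + z)/4 = (10 + z)*(¼) = 5/2 + z/4)
(j(1)*96)*(-47) = ((5/2 + (¼)*1)*96)*(-47) = ((5/2 + ¼)*96)*(-47) = ((11/4)*96)*(-47) = 264*(-47) = -12408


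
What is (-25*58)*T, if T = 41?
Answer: -59450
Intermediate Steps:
(-25*58)*T = -25*58*41 = -1450*41 = -59450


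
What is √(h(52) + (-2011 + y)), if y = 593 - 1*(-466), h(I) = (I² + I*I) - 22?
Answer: √4434 ≈ 66.588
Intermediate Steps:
h(I) = -22 + 2*I² (h(I) = (I² + I²) - 22 = 2*I² - 22 = -22 + 2*I²)
y = 1059 (y = 593 + 466 = 1059)
√(h(52) + (-2011 + y)) = √((-22 + 2*52²) + (-2011 + 1059)) = √((-22 + 2*2704) - 952) = √((-22 + 5408) - 952) = √(5386 - 952) = √4434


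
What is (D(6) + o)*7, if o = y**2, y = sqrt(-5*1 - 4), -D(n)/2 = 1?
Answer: -77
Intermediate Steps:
D(n) = -2 (D(n) = -2*1 = -2)
y = 3*I (y = sqrt(-5 - 4) = sqrt(-9) = 3*I ≈ 3.0*I)
o = -9 (o = (3*I)**2 = -9)
(D(6) + o)*7 = (-2 - 9)*7 = -11*7 = -77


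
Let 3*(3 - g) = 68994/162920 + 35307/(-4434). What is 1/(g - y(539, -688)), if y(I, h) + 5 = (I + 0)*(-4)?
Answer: 60198940/130421792189 ≈ 0.00046157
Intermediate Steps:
y(I, h) = -5 - 4*I (y(I, h) = -5 + (I + 0)*(-4) = -5 + I*(-4) = -5 - 4*I)
g = 331882849/60198940 (g = 3 - (68994/162920 + 35307/(-4434))/3 = 3 - (68994*(1/162920) + 35307*(-1/4434))/3 = 3 - (34497/81460 - 11769/1478)/3 = 3 - ⅓*(-453858087/60198940) = 3 + 151286029/60198940 = 331882849/60198940 ≈ 5.5131)
1/(g - y(539, -688)) = 1/(331882849/60198940 - (-5 - 4*539)) = 1/(331882849/60198940 - (-5 - 2156)) = 1/(331882849/60198940 - 1*(-2161)) = 1/(331882849/60198940 + 2161) = 1/(130421792189/60198940) = 60198940/130421792189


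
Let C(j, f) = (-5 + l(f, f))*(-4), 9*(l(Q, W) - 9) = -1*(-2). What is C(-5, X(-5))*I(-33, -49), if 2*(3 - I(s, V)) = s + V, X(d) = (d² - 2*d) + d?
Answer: -6688/9 ≈ -743.11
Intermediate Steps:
l(Q, W) = 83/9 (l(Q, W) = 9 + (-1*(-2))/9 = 9 + (⅑)*2 = 9 + 2/9 = 83/9)
X(d) = d² - d
I(s, V) = 3 - V/2 - s/2 (I(s, V) = 3 - (s + V)/2 = 3 - (V + s)/2 = 3 + (-V/2 - s/2) = 3 - V/2 - s/2)
C(j, f) = -152/9 (C(j, f) = (-5 + 83/9)*(-4) = (38/9)*(-4) = -152/9)
C(-5, X(-5))*I(-33, -49) = -152*(3 - ½*(-49) - ½*(-33))/9 = -152*(3 + 49/2 + 33/2)/9 = -152/9*44 = -6688/9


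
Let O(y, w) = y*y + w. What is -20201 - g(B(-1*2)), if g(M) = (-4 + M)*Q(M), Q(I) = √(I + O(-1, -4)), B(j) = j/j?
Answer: -20201 + 3*I*√2 ≈ -20201.0 + 4.2426*I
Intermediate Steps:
O(y, w) = w + y² (O(y, w) = y² + w = w + y²)
B(j) = 1
Q(I) = √(-3 + I) (Q(I) = √(I + (-4 + (-1)²)) = √(I + (-4 + 1)) = √(I - 3) = √(-3 + I))
g(M) = √(-3 + M)*(-4 + M) (g(M) = (-4 + M)*√(-3 + M) = √(-3 + M)*(-4 + M))
-20201 - g(B(-1*2)) = -20201 - √(-3 + 1)*(-4 + 1) = -20201 - √(-2)*(-3) = -20201 - I*√2*(-3) = -20201 - (-3)*I*√2 = -20201 + 3*I*√2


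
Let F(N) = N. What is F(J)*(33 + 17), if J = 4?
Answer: 200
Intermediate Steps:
F(J)*(33 + 17) = 4*(33 + 17) = 4*50 = 200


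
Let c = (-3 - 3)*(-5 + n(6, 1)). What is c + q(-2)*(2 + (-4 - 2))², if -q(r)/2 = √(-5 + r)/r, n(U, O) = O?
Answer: 24 + 16*I*√7 ≈ 24.0 + 42.332*I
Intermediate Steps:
c = 24 (c = (-3 - 3)*(-5 + 1) = -6*(-4) = 24)
q(r) = -2*√(-5 + r)/r
c + q(-2)*(2 + (-4 - 2))² = 24 + (-2*√(-5 - 2)/(-2))*(2 + (-4 - 2))² = 24 + (-2*(-½)*√(-7))*(2 - 6)² = 24 - 2*(-½)*I*√7*(-4)² = 24 + (I*√7)*16 = 24 + 16*I*√7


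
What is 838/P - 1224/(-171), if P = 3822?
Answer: 267857/36309 ≈ 7.3772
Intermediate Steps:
838/P - 1224/(-171) = 838/3822 - 1224/(-171) = 838*(1/3822) - 1224*(-1/171) = 419/1911 + 136/19 = 267857/36309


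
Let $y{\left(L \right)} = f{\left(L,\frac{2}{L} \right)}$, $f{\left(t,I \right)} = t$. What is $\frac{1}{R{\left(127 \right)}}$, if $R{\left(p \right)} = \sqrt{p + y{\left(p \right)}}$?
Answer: $\frac{\sqrt{254}}{254} \approx 0.062746$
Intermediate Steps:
$y{\left(L \right)} = L$
$R{\left(p \right)} = \sqrt{2} \sqrt{p}$ ($R{\left(p \right)} = \sqrt{p + p} = \sqrt{2 p} = \sqrt{2} \sqrt{p}$)
$\frac{1}{R{\left(127 \right)}} = \frac{1}{\sqrt{2} \sqrt{127}} = \frac{1}{\sqrt{254}} = \frac{\sqrt{254}}{254}$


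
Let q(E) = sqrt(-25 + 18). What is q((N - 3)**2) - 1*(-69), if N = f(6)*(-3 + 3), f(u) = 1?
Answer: 69 + I*sqrt(7) ≈ 69.0 + 2.6458*I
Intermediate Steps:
N = 0 (N = 1*(-3 + 3) = 1*0 = 0)
q(E) = I*sqrt(7) (q(E) = sqrt(-7) = I*sqrt(7))
q((N - 3)**2) - 1*(-69) = I*sqrt(7) - 1*(-69) = I*sqrt(7) + 69 = 69 + I*sqrt(7)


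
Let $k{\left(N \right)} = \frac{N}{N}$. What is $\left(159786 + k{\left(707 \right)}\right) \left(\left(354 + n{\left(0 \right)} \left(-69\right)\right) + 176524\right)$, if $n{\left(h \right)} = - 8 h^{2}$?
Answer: $28262804986$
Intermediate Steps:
$k{\left(N \right)} = 1$
$\left(159786 + k{\left(707 \right)}\right) \left(\left(354 + n{\left(0 \right)} \left(-69\right)\right) + 176524\right) = \left(159786 + 1\right) \left(\left(354 + - 8 \cdot 0^{2} \left(-69\right)\right) + 176524\right) = 159787 \left(\left(354 + \left(-8\right) 0 \left(-69\right)\right) + 176524\right) = 159787 \left(\left(354 + 0 \left(-69\right)\right) + 176524\right) = 159787 \left(\left(354 + 0\right) + 176524\right) = 159787 \left(354 + 176524\right) = 159787 \cdot 176878 = 28262804986$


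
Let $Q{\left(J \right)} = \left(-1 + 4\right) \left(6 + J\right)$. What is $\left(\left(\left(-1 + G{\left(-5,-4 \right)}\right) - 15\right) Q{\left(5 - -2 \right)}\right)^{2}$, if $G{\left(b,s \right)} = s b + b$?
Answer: $1521$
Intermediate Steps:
$G{\left(b,s \right)} = b + b s$ ($G{\left(b,s \right)} = b s + b = b + b s$)
$Q{\left(J \right)} = 18 + 3 J$ ($Q{\left(J \right)} = 3 \left(6 + J\right) = 18 + 3 J$)
$\left(\left(\left(-1 + G{\left(-5,-4 \right)}\right) - 15\right) Q{\left(5 - -2 \right)}\right)^{2} = \left(\left(\left(-1 - 5 \left(1 - 4\right)\right) - 15\right) \left(18 + 3 \left(5 - -2\right)\right)\right)^{2} = \left(\left(\left(-1 - -15\right) - 15\right) \left(18 + 3 \left(5 + 2\right)\right)\right)^{2} = \left(\left(\left(-1 + 15\right) - 15\right) \left(18 + 3 \cdot 7\right)\right)^{2} = \left(\left(14 - 15\right) \left(18 + 21\right)\right)^{2} = \left(\left(-1\right) 39\right)^{2} = \left(-39\right)^{2} = 1521$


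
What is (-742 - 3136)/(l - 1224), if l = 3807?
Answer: -554/369 ≈ -1.5014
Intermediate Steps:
(-742 - 3136)/(l - 1224) = (-742 - 3136)/(3807 - 1224) = -3878/2583 = -3878*1/2583 = -554/369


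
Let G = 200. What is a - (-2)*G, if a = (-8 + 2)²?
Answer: 436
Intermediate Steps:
a = 36 (a = (-6)² = 36)
a - (-2)*G = 36 - (-2)*200 = 36 - 1*(-400) = 36 + 400 = 436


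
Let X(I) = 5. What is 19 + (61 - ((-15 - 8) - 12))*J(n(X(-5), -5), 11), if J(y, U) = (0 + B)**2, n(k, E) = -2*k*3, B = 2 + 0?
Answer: 403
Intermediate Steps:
B = 2
n(k, E) = -6*k
J(y, U) = 4 (J(y, U) = (0 + 2)**2 = 2**2 = 4)
19 + (61 - ((-15 - 8) - 12))*J(n(X(-5), -5), 11) = 19 + (61 - ((-15 - 8) - 12))*4 = 19 + (61 - (-23 - 12))*4 = 19 + (61 - 1*(-35))*4 = 19 + (61 + 35)*4 = 19 + 96*4 = 19 + 384 = 403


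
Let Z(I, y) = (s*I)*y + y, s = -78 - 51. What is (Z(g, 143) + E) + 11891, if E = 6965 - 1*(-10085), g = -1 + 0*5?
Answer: 47531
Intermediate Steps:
g = -1 (g = -1 + 0 = -1)
s = -129
Z(I, y) = y - 129*I*y (Z(I, y) = (-129*I)*y + y = -129*I*y + y = y - 129*I*y)
E = 17050 (E = 6965 + 10085 = 17050)
(Z(g, 143) + E) + 11891 = (143*(1 - 129*(-1)) + 17050) + 11891 = (143*(1 + 129) + 17050) + 11891 = (143*130 + 17050) + 11891 = (18590 + 17050) + 11891 = 35640 + 11891 = 47531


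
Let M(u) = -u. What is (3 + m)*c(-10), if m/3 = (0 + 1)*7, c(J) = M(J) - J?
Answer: 480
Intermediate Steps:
c(J) = -2*J (c(J) = -J - J = -2*J)
m = 21 (m = 3*((0 + 1)*7) = 3*(1*7) = 3*7 = 21)
(3 + m)*c(-10) = (3 + 21)*(-2*(-10)) = 24*20 = 480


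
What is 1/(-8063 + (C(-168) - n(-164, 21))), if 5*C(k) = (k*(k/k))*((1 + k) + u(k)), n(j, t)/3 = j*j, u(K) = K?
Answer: -1/77495 ≈ -1.2904e-5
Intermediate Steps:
n(j, t) = 3*j² (n(j, t) = 3*(j*j) = 3*j²)
C(k) = k*(1 + 2*k)/5 (C(k) = ((k*(k/k))*((1 + k) + k))/5 = ((k*1)*(1 + 2*k))/5 = (k*(1 + 2*k))/5 = k*(1 + 2*k)/5)
1/(-8063 + (C(-168) - n(-164, 21))) = 1/(-8063 + ((⅕)*(-168)*(1 + 2*(-168)) - 3*(-164)²)) = 1/(-8063 + ((⅕)*(-168)*(1 - 336) - 3*26896)) = 1/(-8063 + ((⅕)*(-168)*(-335) - 1*80688)) = 1/(-8063 + (11256 - 80688)) = 1/(-8063 - 69432) = 1/(-77495) = -1/77495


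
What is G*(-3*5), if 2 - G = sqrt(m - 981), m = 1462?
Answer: -30 + 15*sqrt(481) ≈ 298.98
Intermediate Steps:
G = 2 - sqrt(481) (G = 2 - sqrt(1462 - 981) = 2 - sqrt(481) ≈ -19.932)
G*(-3*5) = (2 - sqrt(481))*(-3*5) = (2 - sqrt(481))*(-15) = -30 + 15*sqrt(481)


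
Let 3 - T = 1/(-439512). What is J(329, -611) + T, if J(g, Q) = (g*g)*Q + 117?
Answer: -29067183696071/439512 ≈ -6.6135e+7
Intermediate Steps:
T = 1318537/439512 (T = 3 - 1/(-439512) = 3 - 1*(-1/439512) = 3 + 1/439512 = 1318537/439512 ≈ 3.0000)
J(g, Q) = 117 + Q*g**2 (J(g, Q) = g**2*Q + 117 = Q*g**2 + 117 = 117 + Q*g**2)
J(329, -611) + T = (117 - 611*329**2) + 1318537/439512 = (117 - 611*108241) + 1318537/439512 = (117 - 66135251) + 1318537/439512 = -66135134 + 1318537/439512 = -29067183696071/439512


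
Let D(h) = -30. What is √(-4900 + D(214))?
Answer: I*√4930 ≈ 70.214*I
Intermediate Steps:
√(-4900 + D(214)) = √(-4900 - 30) = √(-4930) = I*√4930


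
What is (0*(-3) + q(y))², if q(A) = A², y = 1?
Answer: 1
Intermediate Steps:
(0*(-3) + q(y))² = (0*(-3) + 1²)² = (0 + 1)² = 1² = 1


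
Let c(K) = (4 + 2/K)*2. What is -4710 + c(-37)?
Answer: -173978/37 ≈ -4702.1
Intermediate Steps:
c(K) = 8 + 4/K
-4710 + c(-37) = -4710 + (8 + 4/(-37)) = -4710 + (8 + 4*(-1/37)) = -4710 + (8 - 4/37) = -4710 + 292/37 = -173978/37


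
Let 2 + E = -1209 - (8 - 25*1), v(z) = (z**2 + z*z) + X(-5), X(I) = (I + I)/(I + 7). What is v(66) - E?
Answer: 9901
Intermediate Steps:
X(I) = 2*I/(7 + I) (X(I) = (2*I)/(7 + I) = 2*I/(7 + I))
v(z) = -5 + 2*z**2 (v(z) = (z**2 + z*z) + 2*(-5)/(7 - 5) = (z**2 + z**2) + 2*(-5)/2 = 2*z**2 + 2*(-5)*(1/2) = 2*z**2 - 5 = -5 + 2*z**2)
E = -1194 (E = -2 + (-1209 - (8 - 25*1)) = -2 + (-1209 - (8 - 25)) = -2 + (-1209 - 1*(-17)) = -2 + (-1209 + 17) = -2 - 1192 = -1194)
v(66) - E = (-5 + 2*66**2) - 1*(-1194) = (-5 + 2*4356) + 1194 = (-5 + 8712) + 1194 = 8707 + 1194 = 9901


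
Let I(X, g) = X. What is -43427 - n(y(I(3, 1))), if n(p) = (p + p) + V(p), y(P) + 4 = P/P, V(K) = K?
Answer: -43418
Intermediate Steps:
y(P) = -3 (y(P) = -4 + P/P = -4 + 1 = -3)
n(p) = 3*p (n(p) = (p + p) + p = 2*p + p = 3*p)
-43427 - n(y(I(3, 1))) = -43427 - 3*(-3) = -43427 - 1*(-9) = -43427 + 9 = -43418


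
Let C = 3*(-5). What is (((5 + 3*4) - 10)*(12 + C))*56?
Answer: -1176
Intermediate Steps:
C = -15
(((5 + 3*4) - 10)*(12 + C))*56 = (((5 + 3*4) - 10)*(12 - 15))*56 = (((5 + 12) - 10)*(-3))*56 = ((17 - 10)*(-3))*56 = (7*(-3))*56 = -21*56 = -1176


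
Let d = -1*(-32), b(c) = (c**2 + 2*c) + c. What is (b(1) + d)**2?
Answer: 1296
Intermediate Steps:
b(c) = c**2 + 3*c
d = 32
(b(1) + d)**2 = (1*(3 + 1) + 32)**2 = (1*4 + 32)**2 = (4 + 32)**2 = 36**2 = 1296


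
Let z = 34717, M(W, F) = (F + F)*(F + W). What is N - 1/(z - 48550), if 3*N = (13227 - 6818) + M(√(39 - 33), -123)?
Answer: 169071538/13833 - 82*√6 ≈ 12021.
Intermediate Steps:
M(W, F) = 2*F*(F + W) (M(W, F) = (2*F)*(F + W) = 2*F*(F + W))
N = 36667/3 - 82*√6 (N = ((13227 - 6818) + 2*(-123)*(-123 + √(39 - 33)))/3 = (6409 + 2*(-123)*(-123 + √6))/3 = (6409 + (30258 - 246*√6))/3 = (36667 - 246*√6)/3 = 36667/3 - 82*√6 ≈ 12021.)
N - 1/(z - 48550) = (36667/3 - 82*√6) - 1/(34717 - 48550) = (36667/3 - 82*√6) - 1/(-13833) = (36667/3 - 82*√6) - 1*(-1/13833) = (36667/3 - 82*√6) + 1/13833 = 169071538/13833 - 82*√6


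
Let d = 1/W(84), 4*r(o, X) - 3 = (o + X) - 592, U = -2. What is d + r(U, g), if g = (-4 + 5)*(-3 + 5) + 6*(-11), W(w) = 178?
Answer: -58293/356 ≈ -163.74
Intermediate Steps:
g = -64 (g = 1*2 - 66 = 2 - 66 = -64)
r(o, X) = -589/4 + X/4 + o/4 (r(o, X) = 3/4 + ((o + X) - 592)/4 = 3/4 + ((X + o) - 592)/4 = 3/4 + (-592 + X + o)/4 = 3/4 + (-148 + X/4 + o/4) = -589/4 + X/4 + o/4)
d = 1/178 ≈ 0.0056180
d + r(U, g) = 1/178 + (-589/4 + (1/4)*(-64) + (1/4)*(-2)) = 1/178 + (-589/4 - 16 - 1/2) = 1/178 - 655/4 = -58293/356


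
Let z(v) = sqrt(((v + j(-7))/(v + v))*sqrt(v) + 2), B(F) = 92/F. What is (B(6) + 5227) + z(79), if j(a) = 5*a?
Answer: 15727/3 + sqrt(12482 + 1738*sqrt(79))/79 ≈ 5244.4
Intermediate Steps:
z(v) = sqrt(2 + (-35 + v)/(2*sqrt(v))) (z(v) = sqrt(((v + 5*(-7))/(v + v))*sqrt(v) + 2) = sqrt(((v - 35)/((2*v)))*sqrt(v) + 2) = sqrt(((-35 + v)*(1/(2*v)))*sqrt(v) + 2) = sqrt(((-35 + v)/(2*v))*sqrt(v) + 2) = sqrt((-35 + v)/(2*sqrt(v)) + 2) = sqrt(2 + (-35 + v)/(2*sqrt(v))))
(B(6) + 5227) + z(79) = (92/6 + 5227) + sqrt(8 - 70*sqrt(79)/79 + 2*sqrt(79))/2 = (92*(1/6) + 5227) + sqrt(8 - 70*sqrt(79)/79 + 2*sqrt(79))/2 = (46/3 + 5227) + sqrt(8 - 70*sqrt(79)/79 + 2*sqrt(79))/2 = 15727/3 + sqrt(8 + 88*sqrt(79)/79)/2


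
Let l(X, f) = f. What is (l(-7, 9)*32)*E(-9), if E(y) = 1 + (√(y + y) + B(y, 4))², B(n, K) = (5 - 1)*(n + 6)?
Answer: 36576 - 20736*I*√2 ≈ 36576.0 - 29325.0*I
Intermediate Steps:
B(n, K) = 24 + 4*n (B(n, K) = 4*(6 + n) = 24 + 4*n)
E(y) = 1 + (24 + 4*y + √2*√y)² (E(y) = 1 + (√(y + y) + (24 + 4*y))² = 1 + (√(2*y) + (24 + 4*y))² = 1 + (√2*√y + (24 + 4*y))² = 1 + (24 + 4*y + √2*√y)²)
(l(-7, 9)*32)*E(-9) = (9*32)*(1 + (24 + 4*(-9) + √2*√(-9))²) = 288*(1 + (24 - 36 + √2*(3*I))²) = 288*(1 + (24 - 36 + 3*I*√2)²) = 288*(1 + (-12 + 3*I*√2)²) = 288 + 288*(-12 + 3*I*√2)²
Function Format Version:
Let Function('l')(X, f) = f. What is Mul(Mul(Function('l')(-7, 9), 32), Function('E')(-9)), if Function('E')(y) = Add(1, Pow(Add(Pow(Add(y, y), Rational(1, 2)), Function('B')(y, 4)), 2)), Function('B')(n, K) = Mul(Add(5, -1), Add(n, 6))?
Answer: Add(36576, Mul(-20736, I, Pow(2, Rational(1, 2)))) ≈ Add(36576., Mul(-29325., I))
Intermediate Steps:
Function('B')(n, K) = Add(24, Mul(4, n)) (Function('B')(n, K) = Mul(4, Add(6, n)) = Add(24, Mul(4, n)))
Function('E')(y) = Add(1, Pow(Add(24, Mul(4, y), Mul(Pow(2, Rational(1, 2)), Pow(y, Rational(1, 2)))), 2)) (Function('E')(y) = Add(1, Pow(Add(Pow(Add(y, y), Rational(1, 2)), Add(24, Mul(4, y))), 2)) = Add(1, Pow(Add(Pow(Mul(2, y), Rational(1, 2)), Add(24, Mul(4, y))), 2)) = Add(1, Pow(Add(Mul(Pow(2, Rational(1, 2)), Pow(y, Rational(1, 2))), Add(24, Mul(4, y))), 2)) = Add(1, Pow(Add(24, Mul(4, y), Mul(Pow(2, Rational(1, 2)), Pow(y, Rational(1, 2)))), 2)))
Mul(Mul(Function('l')(-7, 9), 32), Function('E')(-9)) = Mul(Mul(9, 32), Add(1, Pow(Add(24, Mul(4, -9), Mul(Pow(2, Rational(1, 2)), Pow(-9, Rational(1, 2)))), 2))) = Mul(288, Add(1, Pow(Add(24, -36, Mul(Pow(2, Rational(1, 2)), Mul(3, I))), 2))) = Mul(288, Add(1, Pow(Add(24, -36, Mul(3, I, Pow(2, Rational(1, 2)))), 2))) = Mul(288, Add(1, Pow(Add(-12, Mul(3, I, Pow(2, Rational(1, 2)))), 2))) = Add(288, Mul(288, Pow(Add(-12, Mul(3, I, Pow(2, Rational(1, 2)))), 2)))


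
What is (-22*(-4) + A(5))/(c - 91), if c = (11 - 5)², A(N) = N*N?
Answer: -113/55 ≈ -2.0545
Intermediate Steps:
A(N) = N²
c = 36 (c = 6² = 36)
(-22*(-4) + A(5))/(c - 91) = (-22*(-4) + 5²)/(36 - 91) = (88 + 25)/(-55) = 113*(-1/55) = -113/55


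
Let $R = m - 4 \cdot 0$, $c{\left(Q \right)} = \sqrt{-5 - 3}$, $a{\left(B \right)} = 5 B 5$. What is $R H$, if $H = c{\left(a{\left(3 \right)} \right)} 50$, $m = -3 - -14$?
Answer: $1100 i \sqrt{2} \approx 1555.6 i$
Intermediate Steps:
$m = 11$ ($m = -3 + 14 = 11$)
$a{\left(B \right)} = 25 B$
$c{\left(Q \right)} = 2 i \sqrt{2}$ ($c{\left(Q \right)} = \sqrt{-8} = 2 i \sqrt{2}$)
$R = 11$ ($R = 11 - 4 \cdot 0 = 11 - 0 = 11 + 0 = 11$)
$H = 100 i \sqrt{2}$ ($H = 2 i \sqrt{2} \cdot 50 = 100 i \sqrt{2} \approx 141.42 i$)
$R H = 11 \cdot 100 i \sqrt{2} = 1100 i \sqrt{2}$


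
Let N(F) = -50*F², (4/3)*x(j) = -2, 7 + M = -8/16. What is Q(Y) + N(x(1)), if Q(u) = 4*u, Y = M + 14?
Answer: -173/2 ≈ -86.500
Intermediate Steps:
M = -15/2 (M = -7 - 8/16 = -7 - 8*1/16 = -7 - ½ = -15/2 ≈ -7.5000)
x(j) = -3/2 (x(j) = (¾)*(-2) = -3/2)
Y = 13/2 (Y = -15/2 + 14 = 13/2 ≈ 6.5000)
Q(Y) + N(x(1)) = 4*(13/2) - 50*(-3/2)² = 26 - 50*9/4 = 26 - 225/2 = -173/2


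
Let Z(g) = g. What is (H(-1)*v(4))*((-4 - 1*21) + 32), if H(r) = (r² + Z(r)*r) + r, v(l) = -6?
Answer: -42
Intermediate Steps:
H(r) = r + 2*r² (H(r) = (r² + r*r) + r = (r² + r²) + r = 2*r² + r = r + 2*r²)
(H(-1)*v(4))*((-4 - 1*21) + 32) = (-(1 + 2*(-1))*(-6))*((-4 - 1*21) + 32) = (-(1 - 2)*(-6))*((-4 - 21) + 32) = (-1*(-1)*(-6))*(-25 + 32) = (1*(-6))*7 = -6*7 = -42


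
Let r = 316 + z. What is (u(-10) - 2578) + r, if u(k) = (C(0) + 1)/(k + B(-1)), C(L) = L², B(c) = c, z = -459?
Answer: -29932/11 ≈ -2721.1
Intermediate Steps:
r = -143 (r = 316 - 459 = -143)
u(k) = 1/(-1 + k) (u(k) = (0² + 1)/(k - 1) = (0 + 1)/(-1 + k) = 1/(-1 + k))
(u(-10) - 2578) + r = (1/(-1 - 10) - 2578) - 143 = (1/(-11) - 2578) - 143 = (-1/11 - 2578) - 143 = -28359/11 - 143 = -29932/11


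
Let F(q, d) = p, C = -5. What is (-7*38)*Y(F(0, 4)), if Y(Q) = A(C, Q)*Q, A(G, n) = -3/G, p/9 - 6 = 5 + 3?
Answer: -100548/5 ≈ -20110.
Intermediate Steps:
p = 126 (p = 54 + 9*(5 + 3) = 54 + 9*8 = 54 + 72 = 126)
F(q, d) = 126
Y(Q) = 3*Q/5 (Y(Q) = (-3/(-5))*Q = (-3*(-1/5))*Q = 3*Q/5)
(-7*38)*Y(F(0, 4)) = (-7*38)*((3/5)*126) = -266*378/5 = -100548/5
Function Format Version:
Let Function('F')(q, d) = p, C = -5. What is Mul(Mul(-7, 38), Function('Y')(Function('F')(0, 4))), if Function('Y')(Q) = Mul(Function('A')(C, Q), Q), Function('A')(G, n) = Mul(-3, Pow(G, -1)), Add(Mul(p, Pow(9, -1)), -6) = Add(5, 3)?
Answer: Rational(-100548, 5) ≈ -20110.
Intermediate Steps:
p = 126 (p = Add(54, Mul(9, Add(5, 3))) = Add(54, Mul(9, 8)) = Add(54, 72) = 126)
Function('F')(q, d) = 126
Function('Y')(Q) = Mul(Rational(3, 5), Q) (Function('Y')(Q) = Mul(Mul(-3, Pow(-5, -1)), Q) = Mul(Mul(-3, Rational(-1, 5)), Q) = Mul(Rational(3, 5), Q))
Mul(Mul(-7, 38), Function('Y')(Function('F')(0, 4))) = Mul(Mul(-7, 38), Mul(Rational(3, 5), 126)) = Mul(-266, Rational(378, 5)) = Rational(-100548, 5)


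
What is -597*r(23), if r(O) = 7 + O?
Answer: -17910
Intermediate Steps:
-597*r(23) = -597*(7 + 23) = -597*30 = -17910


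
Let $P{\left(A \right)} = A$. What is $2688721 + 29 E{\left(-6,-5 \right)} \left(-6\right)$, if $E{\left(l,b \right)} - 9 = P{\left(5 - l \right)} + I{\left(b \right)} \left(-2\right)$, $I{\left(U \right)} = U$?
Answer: $2683501$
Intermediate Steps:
$E{\left(l,b \right)} = 14 - l - 2 b$ ($E{\left(l,b \right)} = 9 - \left(-5 + l - b \left(-2\right)\right) = 9 - \left(-5 + l + 2 b\right) = 14 - l - 2 b$)
$2688721 + 29 E{\left(-6,-5 \right)} \left(-6\right) = 2688721 + 29 \left(14 - -6 - -10\right) \left(-6\right) = 2688721 + 29 \left(14 + 6 + 10\right) \left(-6\right) = 2688721 + 29 \cdot 30 \left(-6\right) = 2688721 + 870 \left(-6\right) = 2688721 - 5220 = 2683501$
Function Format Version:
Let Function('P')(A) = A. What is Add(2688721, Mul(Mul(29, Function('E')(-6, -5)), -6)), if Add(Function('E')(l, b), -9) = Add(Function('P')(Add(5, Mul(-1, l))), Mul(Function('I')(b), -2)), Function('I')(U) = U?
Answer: 2683501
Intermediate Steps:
Function('E')(l, b) = Add(14, Mul(-1, l), Mul(-2, b)) (Function('E')(l, b) = Add(9, Add(Add(5, Mul(-1, l)), Mul(b, -2))) = Add(9, Add(Add(5, Mul(-1, l)), Mul(-2, b))) = Add(9, Add(5, Mul(-1, l), Mul(-2, b))) = Add(14, Mul(-1, l), Mul(-2, b)))
Add(2688721, Mul(Mul(29, Function('E')(-6, -5)), -6)) = Add(2688721, Mul(Mul(29, Add(14, Mul(-1, -6), Mul(-2, -5))), -6)) = Add(2688721, Mul(Mul(29, Add(14, 6, 10)), -6)) = Add(2688721, Mul(Mul(29, 30), -6)) = Add(2688721, Mul(870, -6)) = Add(2688721, -5220) = 2683501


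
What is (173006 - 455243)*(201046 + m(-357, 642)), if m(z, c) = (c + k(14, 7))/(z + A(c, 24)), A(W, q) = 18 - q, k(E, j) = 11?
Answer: -6865795574555/121 ≈ -5.6742e+10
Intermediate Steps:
m(z, c) = (11 + c)/(-6 + z) (m(z, c) = (c + 11)/(z + (18 - 1*24)) = (11 + c)/(z + (18 - 24)) = (11 + c)/(z - 6) = (11 + c)/(-6 + z))
(173006 - 455243)*(201046 + m(-357, 642)) = (173006 - 455243)*(201046 + (11 + 642)/(-6 - 357)) = -282237*(201046 + 653/(-363)) = -282237*(201046 - 1/363*653) = -282237*(201046 - 653/363) = -282237*72979045/363 = -6865795574555/121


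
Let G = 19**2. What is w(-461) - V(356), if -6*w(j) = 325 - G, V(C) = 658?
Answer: -652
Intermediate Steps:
G = 361
w(j) = 6 (w(j) = -(325 - 1*361)/6 = -(325 - 361)/6 = -1/6*(-36) = 6)
w(-461) - V(356) = 6 - 1*658 = 6 - 658 = -652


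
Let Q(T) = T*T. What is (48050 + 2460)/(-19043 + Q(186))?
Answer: 50510/15553 ≈ 3.2476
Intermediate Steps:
Q(T) = T²
(48050 + 2460)/(-19043 + Q(186)) = (48050 + 2460)/(-19043 + 186²) = 50510/(-19043 + 34596) = 50510/15553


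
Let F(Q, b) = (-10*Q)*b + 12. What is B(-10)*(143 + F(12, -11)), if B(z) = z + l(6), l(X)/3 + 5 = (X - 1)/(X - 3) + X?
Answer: -2950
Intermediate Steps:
l(X) = -15 + 3*X + 3*(-1 + X)/(-3 + X) (l(X) = -15 + 3*((X - 1)/(X - 3) + X) = -15 + 3*((-1 + X)/(-3 + X) + X) = -15 + 3*(X + (-1 + X)/(-3 + X)) = -15 + (3*X + 3*(-1 + X)/(-3 + X)) = -15 + 3*X + 3*(-1 + X)/(-3 + X))
B(z) = 8 + z (B(z) = z + 3*(14 + 6² - 7*6)/(-3 + 6) = z + 3*(14 + 36 - 42)/3 = z + 3*(⅓)*8 = z + 8 = 8 + z)
F(Q, b) = 12 - 10*Q*b (F(Q, b) = -10*Q*b + 12 = 12 - 10*Q*b)
B(-10)*(143 + F(12, -11)) = (8 - 10)*(143 + (12 - 10*12*(-11))) = -2*(143 + (12 + 1320)) = -2*(143 + 1332) = -2*1475 = -2950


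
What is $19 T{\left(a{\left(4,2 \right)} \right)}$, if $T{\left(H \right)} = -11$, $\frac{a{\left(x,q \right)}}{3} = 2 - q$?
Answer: $-209$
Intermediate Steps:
$a{\left(x,q \right)} = 6 - 3 q$ ($a{\left(x,q \right)} = 3 \left(2 - q\right) = 6 - 3 q$)
$19 T{\left(a{\left(4,2 \right)} \right)} = 19 \left(-11\right) = -209$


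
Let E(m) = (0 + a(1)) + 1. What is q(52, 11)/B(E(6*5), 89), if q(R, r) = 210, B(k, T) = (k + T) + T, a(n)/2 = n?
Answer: 210/181 ≈ 1.1602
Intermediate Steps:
a(n) = 2*n
E(m) = 3 (E(m) = (0 + 2*1) + 1 = (0 + 2) + 1 = 2 + 1 = 3)
B(k, T) = k + 2*T (B(k, T) = (T + k) + T = k + 2*T)
q(52, 11)/B(E(6*5), 89) = 210/(3 + 2*89) = 210/(3 + 178) = 210/181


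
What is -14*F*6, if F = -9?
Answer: 756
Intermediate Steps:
-14*F*6 = -14*(-9)*6 = 126*6 = 756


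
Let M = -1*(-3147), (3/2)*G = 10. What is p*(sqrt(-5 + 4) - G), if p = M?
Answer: -20980 + 3147*I ≈ -20980.0 + 3147.0*I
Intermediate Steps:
G = 20/3 (G = (2/3)*10 = 20/3 ≈ 6.6667)
M = 3147
p = 3147
p*(sqrt(-5 + 4) - G) = 3147*(sqrt(-5 + 4) - 1*20/3) = 3147*(sqrt(-1) - 20/3) = 3147*(I - 20/3) = 3147*(-20/3 + I) = -20980 + 3147*I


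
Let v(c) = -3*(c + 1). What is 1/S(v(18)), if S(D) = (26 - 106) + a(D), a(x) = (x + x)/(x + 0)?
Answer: -1/78 ≈ -0.012821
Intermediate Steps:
a(x) = 2 (a(x) = (2*x)/x = 2)
v(c) = -3 - 3*c (v(c) = -3*(1 + c) = -3 - 3*c)
S(D) = -78 (S(D) = (26 - 106) + 2 = -80 + 2 = -78)
1/S(v(18)) = 1/(-78) = -1/78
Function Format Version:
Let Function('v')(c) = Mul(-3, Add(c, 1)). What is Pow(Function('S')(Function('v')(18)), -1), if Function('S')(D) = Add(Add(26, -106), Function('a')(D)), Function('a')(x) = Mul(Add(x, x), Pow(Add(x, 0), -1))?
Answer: Rational(-1, 78) ≈ -0.012821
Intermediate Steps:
Function('a')(x) = 2 (Function('a')(x) = Mul(Mul(2, x), Pow(x, -1)) = 2)
Function('v')(c) = Add(-3, Mul(-3, c)) (Function('v')(c) = Mul(-3, Add(1, c)) = Add(-3, Mul(-3, c)))
Function('S')(D) = -78 (Function('S')(D) = Add(Add(26, -106), 2) = Add(-80, 2) = -78)
Pow(Function('S')(Function('v')(18)), -1) = Pow(-78, -1) = Rational(-1, 78)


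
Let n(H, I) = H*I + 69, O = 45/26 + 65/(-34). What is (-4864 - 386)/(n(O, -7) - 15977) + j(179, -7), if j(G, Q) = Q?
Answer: -3907911/585898 ≈ -6.6700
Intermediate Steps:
O = -40/221 (O = 45*(1/26) + 65*(-1/34) = 45/26 - 65/34 = -40/221 ≈ -0.18100)
n(H, I) = 69 + H*I
(-4864 - 386)/(n(O, -7) - 15977) + j(179, -7) = (-4864 - 386)/((69 - 40/221*(-7)) - 15977) - 7 = -5250/((69 + 280/221) - 15977) - 7 = -5250/(15529/221 - 15977) - 7 = -5250/(-3515388/221) - 7 = -5250*(-221/3515388) - 7 = 193375/585898 - 7 = -3907911/585898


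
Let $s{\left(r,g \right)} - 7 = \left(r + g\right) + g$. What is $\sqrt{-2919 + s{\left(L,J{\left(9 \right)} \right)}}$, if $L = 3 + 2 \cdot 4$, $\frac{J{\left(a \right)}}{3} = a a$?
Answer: $i \sqrt{2415} \approx 49.143 i$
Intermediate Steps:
$J{\left(a \right)} = 3 a^{2}$ ($J{\left(a \right)} = 3 a a = 3 a^{2}$)
$L = 11$ ($L = 3 + 8 = 11$)
$s{\left(r,g \right)} = 7 + r + 2 g$ ($s{\left(r,g \right)} = 7 + \left(\left(r + g\right) + g\right) = 7 + \left(\left(g + r\right) + g\right) = 7 + \left(r + 2 g\right) = 7 + r + 2 g$)
$\sqrt{-2919 + s{\left(L,J{\left(9 \right)} \right)}} = \sqrt{-2919 + \left(7 + 11 + 2 \cdot 3 \cdot 9^{2}\right)} = \sqrt{-2919 + \left(7 + 11 + 2 \cdot 3 \cdot 81\right)} = \sqrt{-2919 + \left(7 + 11 + 2 \cdot 243\right)} = \sqrt{-2919 + \left(7 + 11 + 486\right)} = \sqrt{-2919 + 504} = \sqrt{-2415} = i \sqrt{2415}$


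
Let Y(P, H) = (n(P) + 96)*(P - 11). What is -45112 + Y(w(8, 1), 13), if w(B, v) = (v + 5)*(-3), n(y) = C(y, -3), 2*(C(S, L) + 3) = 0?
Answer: -47809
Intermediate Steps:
C(S, L) = -3 (C(S, L) = -3 + (1/2)*0 = -3 + 0 = -3)
n(y) = -3
w(B, v) = -15 - 3*v (w(B, v) = (5 + v)*(-3) = -15 - 3*v)
Y(P, H) = -1023 + 93*P (Y(P, H) = (-3 + 96)*(P - 11) = 93*(-11 + P) = -1023 + 93*P)
-45112 + Y(w(8, 1), 13) = -45112 + (-1023 + 93*(-15 - 3*1)) = -45112 + (-1023 + 93*(-15 - 3)) = -45112 + (-1023 + 93*(-18)) = -45112 + (-1023 - 1674) = -45112 - 2697 = -47809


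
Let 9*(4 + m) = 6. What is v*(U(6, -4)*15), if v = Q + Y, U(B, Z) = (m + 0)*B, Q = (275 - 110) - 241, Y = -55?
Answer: 39300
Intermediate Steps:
m = -10/3 (m = -4 + (⅑)*6 = -4 + ⅔ = -10/3 ≈ -3.3333)
Q = -76 (Q = 165 - 241 = -76)
U(B, Z) = -10*B/3 (U(B, Z) = (-10/3 + 0)*B = -10*B/3)
v = -131 (v = -76 - 55 = -131)
v*(U(6, -4)*15) = -131*(-10/3*6)*15 = -(-2620)*15 = -131*(-300) = 39300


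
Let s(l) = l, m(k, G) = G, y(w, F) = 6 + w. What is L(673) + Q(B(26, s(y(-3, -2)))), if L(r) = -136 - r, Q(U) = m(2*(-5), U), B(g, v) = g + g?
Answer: -757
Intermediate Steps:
B(g, v) = 2*g
Q(U) = U
L(673) + Q(B(26, s(y(-3, -2)))) = (-136 - 1*673) + 2*26 = (-136 - 673) + 52 = -809 + 52 = -757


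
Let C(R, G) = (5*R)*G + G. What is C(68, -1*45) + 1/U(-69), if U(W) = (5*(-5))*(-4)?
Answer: -1534499/100 ≈ -15345.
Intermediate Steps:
U(W) = 100 (U(W) = -25*(-4) = 100)
C(R, G) = G + 5*G*R (C(R, G) = 5*G*R + G = G + 5*G*R)
C(68, -1*45) + 1/U(-69) = (-1*45)*(1 + 5*68) + 1/100 = -45*(1 + 340) + 1/100 = -45*341 + 1/100 = -15345 + 1/100 = -1534499/100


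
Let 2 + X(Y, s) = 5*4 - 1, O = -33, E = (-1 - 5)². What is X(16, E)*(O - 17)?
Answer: -850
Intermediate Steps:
E = 36 (E = (-6)² = 36)
X(Y, s) = 17 (X(Y, s) = -2 + (5*4 - 1) = -2 + (20 - 1) = -2 + 19 = 17)
X(16, E)*(O - 17) = 17*(-33 - 17) = 17*(-50) = -850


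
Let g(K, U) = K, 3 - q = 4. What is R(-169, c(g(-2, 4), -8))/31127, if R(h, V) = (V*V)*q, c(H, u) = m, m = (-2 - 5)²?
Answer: -2401/31127 ≈ -0.077136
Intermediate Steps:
q = -1 (q = 3 - 1*4 = 3 - 4 = -1)
m = 49 (m = (-7)² = 49)
c(H, u) = 49
R(h, V) = -V² (R(h, V) = (V*V)*(-1) = V²*(-1) = -V²)
R(-169, c(g(-2, 4), -8))/31127 = -1*49²/31127 = -1*2401*(1/31127) = -2401*1/31127 = -2401/31127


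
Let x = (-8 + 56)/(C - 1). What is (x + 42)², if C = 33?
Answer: 7569/4 ≈ 1892.3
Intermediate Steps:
x = 3/2 (x = (-8 + 56)/(33 - 1) = 48/32 = 48*(1/32) = 3/2 ≈ 1.5000)
(x + 42)² = (3/2 + 42)² = (87/2)² = 7569/4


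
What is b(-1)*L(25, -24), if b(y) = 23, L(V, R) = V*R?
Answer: -13800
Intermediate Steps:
L(V, R) = R*V
b(-1)*L(25, -24) = 23*(-24*25) = 23*(-600) = -13800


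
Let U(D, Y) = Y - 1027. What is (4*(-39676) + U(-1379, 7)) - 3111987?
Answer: -3271711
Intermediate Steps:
U(D, Y) = -1027 + Y
(4*(-39676) + U(-1379, 7)) - 3111987 = (4*(-39676) + (-1027 + 7)) - 3111987 = (-158704 - 1020) - 3111987 = -159724 - 3111987 = -3271711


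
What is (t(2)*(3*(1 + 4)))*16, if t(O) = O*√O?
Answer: 480*√2 ≈ 678.82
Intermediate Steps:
t(O) = O^(3/2)
(t(2)*(3*(1 + 4)))*16 = (2^(3/2)*(3*(1 + 4)))*16 = ((2*√2)*(3*5))*16 = ((2*√2)*15)*16 = (30*√2)*16 = 480*√2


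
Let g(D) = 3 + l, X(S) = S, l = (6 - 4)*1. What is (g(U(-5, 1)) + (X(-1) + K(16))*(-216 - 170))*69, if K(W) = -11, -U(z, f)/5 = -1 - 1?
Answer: 319953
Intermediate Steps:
U(z, f) = 10 (U(z, f) = -5*(-1 - 1) = -5*(-2) = 10)
l = 2 (l = 2*1 = 2)
g(D) = 5 (g(D) = 3 + 2 = 5)
(g(U(-5, 1)) + (X(-1) + K(16))*(-216 - 170))*69 = (5 + (-1 - 11)*(-216 - 170))*69 = (5 - 12*(-386))*69 = (5 + 4632)*69 = 4637*69 = 319953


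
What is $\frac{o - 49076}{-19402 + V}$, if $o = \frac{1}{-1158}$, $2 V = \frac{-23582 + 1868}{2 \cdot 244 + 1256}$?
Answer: $\frac{49555767848}{19597960155} \approx 2.5286$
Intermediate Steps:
$V = - \frac{10857}{1744}$ ($V = \frac{\left(-23582 + 1868\right) \frac{1}{2 \cdot 244 + 1256}}{2} = \frac{\left(-21714\right) \frac{1}{488 + 1256}}{2} = \frac{\left(-21714\right) \frac{1}{1744}}{2} = \frac{1}{2} \left(- \frac{10857}{872}\right) = - \frac{10857}{1744} \approx -6.2253$)
$o = - \frac{1}{1158} \approx -0.00086356$
$\frac{o - 49076}{-19402 + V} = \frac{- \frac{1}{1158} - 49076}{-19402 - \frac{10857}{1744}} = - \frac{56830009}{1158 \left(- \frac{33847945}{1744}\right)} = \left(- \frac{56830009}{1158}\right) \left(- \frac{1744}{33847945}\right) = \frac{49555767848}{19597960155}$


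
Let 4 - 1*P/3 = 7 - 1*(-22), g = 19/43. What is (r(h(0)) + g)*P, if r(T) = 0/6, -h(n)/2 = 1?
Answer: -1425/43 ≈ -33.140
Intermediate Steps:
h(n) = -2 (h(n) = -2*1 = -2)
g = 19/43 (g = 19*(1/43) = 19/43 ≈ 0.44186)
r(T) = 0 (r(T) = 0*(⅙) = 0)
P = -75 (P = 12 - 3*(7 - 1*(-22)) = 12 - 3*(7 + 22) = 12 - 3*29 = 12 - 87 = -75)
(r(h(0)) + g)*P = (0 + 19/43)*(-75) = (19/43)*(-75) = -1425/43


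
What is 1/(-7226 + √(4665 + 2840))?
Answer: -7226/52207571 - √7505/52207571 ≈ -0.00014007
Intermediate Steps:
1/(-7226 + √(4665 + 2840)) = 1/(-7226 + √7505)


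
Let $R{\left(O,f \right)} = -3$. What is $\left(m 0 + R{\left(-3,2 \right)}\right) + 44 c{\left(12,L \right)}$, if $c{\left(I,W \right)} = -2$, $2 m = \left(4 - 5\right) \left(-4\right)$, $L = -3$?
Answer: $-91$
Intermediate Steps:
$m = 2$ ($m = \frac{\left(4 - 5\right) \left(-4\right)}{2} = \frac{\left(-1\right) \left(-4\right)}{2} = \frac{1}{2} \cdot 4 = 2$)
$\left(m 0 + R{\left(-3,2 \right)}\right) + 44 c{\left(12,L \right)} = \left(2 \cdot 0 - 3\right) + 44 \left(-2\right) = \left(0 - 3\right) - 88 = -3 - 88 = -91$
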